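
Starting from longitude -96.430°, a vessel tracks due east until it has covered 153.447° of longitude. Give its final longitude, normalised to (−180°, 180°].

+57.017°

Start at -96.430°; shift +153.447° → +57.017°.
+57.017° already lies in (−180°, 180°].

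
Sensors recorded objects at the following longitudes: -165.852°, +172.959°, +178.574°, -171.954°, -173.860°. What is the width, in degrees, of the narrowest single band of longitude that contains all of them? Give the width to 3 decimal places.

21.189°

Sort the longitudes: -173.860°, -171.954°, -165.852°, +172.959°, +178.574°.
Eastward gaps between consecutive values (wrapping around): 1.906°, 6.102°, 338.811°, 5.615°, 7.566°.
Largest gap = 338.811° ⇒ minimal covering band is its complement: 360° − 338.811° = 21.189°.
Band runs from +172.959° eastward to -165.852°, crossing the antimeridian.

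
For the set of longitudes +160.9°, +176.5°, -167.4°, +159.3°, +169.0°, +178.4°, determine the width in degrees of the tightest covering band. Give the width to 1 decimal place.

33.3°

Sort the longitudes: -167.4°, +159.3°, +160.9°, +169.0°, +176.5°, +178.4°.
Eastward gaps between consecutive values (wrapping around): 326.7°, 1.6°, 8.1°, 7.5°, 1.9°, 14.2°.
Largest gap = 326.7° ⇒ minimal covering band is its complement: 360° − 326.7° = 33.3°.
Band runs from +159.3° eastward to -167.4°, crossing the antimeridian.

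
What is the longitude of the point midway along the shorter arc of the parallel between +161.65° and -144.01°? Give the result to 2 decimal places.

-171.18°

Signed shortest Δλ from +161.65° to -144.01° is +54.34°.
Midpoint longitude = +161.65° + (+54.34°)/2 = +161.65° + 27.17° = +188.82°.
Normalise into (−180°, 180°]: -171.18°.
(The naïve average (+161.65 + -144.01)/2 = 8.82° is on the wrong side of the globe.)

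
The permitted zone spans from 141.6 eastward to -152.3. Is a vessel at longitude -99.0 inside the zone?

No

Band width going east from +141.6° to -152.3°: ((-152.3 − 141.6) mod 360) = 66.1°.
Offset of -99.0° east of the west edge: ((-99.0 − 141.6) mod 360) = 119.4°.
119.4° > 66.1° ⇒ outside.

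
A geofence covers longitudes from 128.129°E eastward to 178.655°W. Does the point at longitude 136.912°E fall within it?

Yes

Band width going east from +128.129° to -178.655°: ((-178.655 − 128.129) mod 360) = 53.216°.
Offset of +136.912° east of the west edge: ((136.912 − 128.129) mod 360) = 8.783°.
8.783° ≤ 53.216° ⇒ inside.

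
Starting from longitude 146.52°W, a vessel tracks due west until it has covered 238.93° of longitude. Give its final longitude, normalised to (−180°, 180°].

Start at -146.52°; shift −238.93° → -385.45°.
-385.45° lies outside (−180°, 180°]; add 360° → -25.45°.

25.45°W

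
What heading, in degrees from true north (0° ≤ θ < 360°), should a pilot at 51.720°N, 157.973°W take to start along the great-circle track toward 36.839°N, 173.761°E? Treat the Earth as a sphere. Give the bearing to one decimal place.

244.4°

Δλ = 173.761 − -157.973 = 331.734°; wrapped into (−180°, 180°]: -28.266°.
θ = atan2( sin Δλ · cos φ₂ , cos φ₁ · sin φ₂ − sin φ₁ · cos φ₂ · cos Δλ )
  = atan2(-0.37901, -0.18190) = -115.638° → normalised to [0°, 360°): 244.362°.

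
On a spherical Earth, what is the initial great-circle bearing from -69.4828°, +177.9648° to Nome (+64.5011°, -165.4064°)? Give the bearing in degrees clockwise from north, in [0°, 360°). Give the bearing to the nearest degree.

Δλ = -165.4064 − 177.9648 = -343.3712°; wrapped into (−180°, 180°]: 16.6288°.
θ = atan2( sin Δλ · cos φ₂ , cos φ₁ · sin φ₂ − sin φ₁ · cos φ₂ · cos Δλ )
  = atan2(0.12319, 0.70267) = 9.944° → normalised to [0°, 360°): 9.944°.

10°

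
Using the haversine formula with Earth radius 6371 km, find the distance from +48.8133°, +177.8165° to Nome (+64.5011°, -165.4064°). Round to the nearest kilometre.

2009 km

Δλ = -165.4064 − 177.8165 = -343.2229°; wrapped into (−180°, 180°]: 16.7771°.
Δφ = 64.5011 − 48.8133 = 15.6878°.
a = sin²(Δφ/2) + cos φ₁ · cos φ₂ · sin²(Δλ/2) = 0.024659.
c = 2·atan2(√a, √(1−a)) = 0.31537 rad → d = 6371·c ≈ 2009.20 km.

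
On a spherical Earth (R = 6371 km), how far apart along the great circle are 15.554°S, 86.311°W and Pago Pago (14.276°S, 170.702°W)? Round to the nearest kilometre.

9001 km

Δλ = -170.702 − -86.311 = -84.391°.
Δφ = -14.276 − -15.554 = 1.278°.
a = sin²(Δφ/2) + cos φ₁ · cos φ₂ · sin²(Δλ/2) = 0.421312.
c = 2·atan2(√a, √(1−a)) = 1.41276 rad → d = 6371·c ≈ 9000.72 km.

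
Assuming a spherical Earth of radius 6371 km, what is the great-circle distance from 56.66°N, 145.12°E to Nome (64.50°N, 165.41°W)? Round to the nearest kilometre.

Δλ = -165.41 − 145.12 = -310.53°; wrapped into (−180°, 180°]: 49.47°.
Δφ = 64.50 − 56.66 = 7.84°.
a = sin²(Δφ/2) + cos φ₁ · cos φ₂ · sin²(Δλ/2) = 0.046099.
c = 2·atan2(√a, √(1−a)) = 0.43278 rad → d = 6371·c ≈ 2757.26 km.

2757 km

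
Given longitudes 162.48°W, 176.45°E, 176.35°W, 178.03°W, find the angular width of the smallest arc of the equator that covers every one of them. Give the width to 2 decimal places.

21.07°

Sort the longitudes: -178.03°, -176.35°, -162.48°, +176.45°.
Eastward gaps between consecutive values (wrapping around): 1.68°, 13.87°, 338.93°, 5.52°.
Largest gap = 338.93° ⇒ minimal covering band is its complement: 360° − 338.93° = 21.07°.
Band runs from +176.45° eastward to -162.48°, crossing the antimeridian.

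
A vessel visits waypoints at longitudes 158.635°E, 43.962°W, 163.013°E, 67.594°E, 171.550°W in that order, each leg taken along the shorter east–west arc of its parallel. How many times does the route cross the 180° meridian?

Leg 1: +158.635° → -43.962°, shortest Δλ = 157.403° (east) — crosses 180°.
Leg 2: -43.962° → +163.013°, shortest Δλ = -153.025° (west) — crosses 180°.
Leg 3: +163.013° → +67.594°, shortest Δλ = -95.419° (west) — does not cross 180°.
Leg 4: +67.594° → -171.550°, shortest Δλ = 120.856° (east) — crosses 180°.
Total crossings: 3.

3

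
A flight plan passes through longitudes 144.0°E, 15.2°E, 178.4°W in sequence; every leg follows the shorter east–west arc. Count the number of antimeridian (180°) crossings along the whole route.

1

Leg 1: +144.0° → +15.2°, shortest Δλ = -128.8° (west) — does not cross 180°.
Leg 2: +15.2° → -178.4°, shortest Δλ = 166.4° (east) — crosses 180°.
Total crossings: 1.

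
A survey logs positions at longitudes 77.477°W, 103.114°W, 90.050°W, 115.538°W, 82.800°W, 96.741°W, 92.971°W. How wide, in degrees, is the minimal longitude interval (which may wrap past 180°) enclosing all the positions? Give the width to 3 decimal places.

38.061°

Sort the longitudes: -115.538°, -103.114°, -96.741°, -92.971°, -90.050°, -82.800°, -77.477°.
Eastward gaps between consecutive values (wrapping around): 12.424°, 6.373°, 3.770°, 2.921°, 7.250°, 5.323°, 321.939°.
Largest gap = 321.939° ⇒ minimal covering band is its complement: 360° − 321.939° = 38.061°.
Band runs from -115.538° eastward to -77.477°.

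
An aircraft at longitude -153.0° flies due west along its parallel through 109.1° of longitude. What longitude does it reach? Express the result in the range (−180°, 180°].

+97.9°

Start at -153.0°; shift −109.1° → -262.1°.
-262.1° lies outside (−180°, 180°]; add 360° → +97.9°.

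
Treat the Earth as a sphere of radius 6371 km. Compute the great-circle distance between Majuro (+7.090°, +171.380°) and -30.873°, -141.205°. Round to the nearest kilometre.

6575 km

Δλ = -141.205 − 171.380 = -312.585°; wrapped into (−180°, 180°]: 47.415°.
Δφ = -30.873 − 7.090 = -37.963°.
a = sin²(Δφ/2) + cos φ₁ · cos φ₂ · sin²(Δλ/2) = 0.243487.
c = 2·atan2(√a, √(1−a)) = 1.03209 rad → d = 6371·c ≈ 6575.45 km.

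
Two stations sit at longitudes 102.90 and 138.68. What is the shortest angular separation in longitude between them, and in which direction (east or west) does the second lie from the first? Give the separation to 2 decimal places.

35.78° east

Raw difference: 138.68 − 102.90 = 35.78°.
Normalise into (−180°, 180°]: 35.78° stays 35.78°.
Positive ⇒ the second point lies to the east; separation 35.78°.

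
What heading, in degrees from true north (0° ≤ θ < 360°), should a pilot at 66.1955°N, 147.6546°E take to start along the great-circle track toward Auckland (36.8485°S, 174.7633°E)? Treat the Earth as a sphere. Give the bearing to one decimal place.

157.8°

Δλ = 174.7633 − 147.6546 = 27.1087°.
θ = atan2( sin Δλ · cos φ₂ , cos φ₁ · sin φ₂ − sin φ₁ · cos φ₂ · cos Δλ )
  = atan2(0.36465, -0.89377) = 157.805° → normalised to [0°, 360°): 157.805°.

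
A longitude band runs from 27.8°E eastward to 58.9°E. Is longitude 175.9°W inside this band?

Band width going east from +27.8° to +58.9°: ((58.9 − 27.8) mod 360) = 31.1°.
Offset of -175.9° east of the west edge: ((-175.9 − 27.8) mod 360) = 156.3°.
156.3° > 31.1° ⇒ outside.

No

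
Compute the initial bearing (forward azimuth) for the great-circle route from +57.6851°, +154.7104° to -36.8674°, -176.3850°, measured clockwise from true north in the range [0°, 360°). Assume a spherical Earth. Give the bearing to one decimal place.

Δλ = -176.3850 − 154.7104 = -331.0954°; wrapped into (−180°, 180°]: 28.9046°.
θ = atan2( sin Δλ · cos φ₂ , cos φ₁ · sin φ₂ − sin φ₁ · cos φ₂ · cos Δλ )
  = atan2(0.38669, -0.91262) = 157.037° → normalised to [0°, 360°): 157.037°.

157.0°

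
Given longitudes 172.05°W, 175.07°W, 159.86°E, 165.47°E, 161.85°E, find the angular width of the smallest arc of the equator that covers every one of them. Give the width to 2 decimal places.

Sort the longitudes: -175.07°, -172.05°, +159.86°, +161.85°, +165.47°.
Eastward gaps between consecutive values (wrapping around): 3.02°, 331.91°, 1.99°, 3.62°, 19.46°.
Largest gap = 331.91° ⇒ minimal covering band is its complement: 360° − 331.91° = 28.09°.
Band runs from +159.86° eastward to -172.05°, crossing the antimeridian.

28.09°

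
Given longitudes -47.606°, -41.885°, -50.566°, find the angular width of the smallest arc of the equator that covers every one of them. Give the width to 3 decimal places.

8.681°

Sort the longitudes: -50.566°, -47.606°, -41.885°.
Eastward gaps between consecutive values (wrapping around): 2.960°, 5.721°, 351.319°.
Largest gap = 351.319° ⇒ minimal covering band is its complement: 360° − 351.319° = 8.681°.
Band runs from -50.566° eastward to -41.885°.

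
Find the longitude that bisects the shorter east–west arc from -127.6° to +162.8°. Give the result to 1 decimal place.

Signed shortest Δλ from -127.6° to +162.8° is -69.6°.
Midpoint longitude = -127.6° + (-69.6°)/2 = -127.6° − 34.8° = -162.4°.
(The naïve average (-127.6 + +162.8)/2 = 17.6° is on the wrong side of the globe.)

-162.4°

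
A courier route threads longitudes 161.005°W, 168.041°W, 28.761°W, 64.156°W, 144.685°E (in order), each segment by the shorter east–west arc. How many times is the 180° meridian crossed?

1

Leg 1: -161.005° → -168.041°, shortest Δλ = -7.036° (west) — does not cross 180°.
Leg 2: -168.041° → -28.761°, shortest Δλ = 139.28° (east) — does not cross 180°.
Leg 3: -28.761° → -64.156°, shortest Δλ = -35.395° (west) — does not cross 180°.
Leg 4: -64.156° → +144.685°, shortest Δλ = -151.159° (west) — crosses 180°.
Total crossings: 1.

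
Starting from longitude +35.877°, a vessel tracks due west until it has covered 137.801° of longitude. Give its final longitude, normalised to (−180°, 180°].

Start at +35.877°; shift −137.801° → -101.924°.
-101.924° already lies in (−180°, 180°].

-101.924°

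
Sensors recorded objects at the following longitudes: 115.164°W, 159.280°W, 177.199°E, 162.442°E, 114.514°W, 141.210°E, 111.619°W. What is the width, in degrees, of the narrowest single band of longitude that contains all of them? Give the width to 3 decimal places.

Sort the longitudes: -159.280°, -115.164°, -114.514°, -111.619°, +141.210°, +162.442°, +177.199°.
Eastward gaps between consecutive values (wrapping around): 44.116°, 0.650°, 2.895°, 252.829°, 21.232°, 14.757°, 23.521°.
Largest gap = 252.829° ⇒ minimal covering band is its complement: 360° − 252.829° = 107.171°.
Band runs from +141.210° eastward to -111.619°, crossing the antimeridian.

107.171°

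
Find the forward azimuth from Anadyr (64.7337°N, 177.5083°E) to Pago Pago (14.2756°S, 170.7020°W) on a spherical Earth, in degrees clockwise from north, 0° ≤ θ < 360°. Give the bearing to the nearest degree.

168°

Δλ = -170.7020 − 177.5083 = -348.2103°; wrapped into (−180°, 180°]: 11.7897°.
θ = atan2( sin Δλ · cos φ₂ , cos φ₁ · sin φ₂ − sin φ₁ · cos φ₂ · cos Δλ )
  = atan2(0.19801, -0.96317) = 168.383° → normalised to [0°, 360°): 168.383°.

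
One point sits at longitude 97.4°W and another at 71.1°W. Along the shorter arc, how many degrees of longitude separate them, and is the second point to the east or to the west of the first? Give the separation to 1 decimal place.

26.3° east

Raw difference: -71.1 − -97.4 = 26.3°.
Normalise into (−180°, 180°]: 26.3° stays 26.3°.
Positive ⇒ the second point lies to the east; separation 26.3°.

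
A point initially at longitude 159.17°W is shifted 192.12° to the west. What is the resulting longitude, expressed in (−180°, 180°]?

Start at -159.17°; shift −192.12° → -351.29°.
-351.29° lies outside (−180°, 180°]; add 360° → +8.71°.

8.71°E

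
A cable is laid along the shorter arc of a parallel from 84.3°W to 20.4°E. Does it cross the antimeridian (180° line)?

No

Signed shortest Δλ = ((20.4 − -84.3 + 180) mod 360) − 180 = 104.7°.
Going east by 104.7° from -84.3° reaches +20.4° without touching 180°.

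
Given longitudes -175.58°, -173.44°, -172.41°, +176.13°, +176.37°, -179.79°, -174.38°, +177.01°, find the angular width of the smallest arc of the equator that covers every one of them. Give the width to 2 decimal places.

Sort the longitudes: -179.79°, -175.58°, -174.38°, -173.44°, -172.41°, +176.13°, +176.37°, +177.01°.
Eastward gaps between consecutive values (wrapping around): 4.21°, 1.20°, 0.94°, 1.03°, 348.54°, 0.24°, 0.64°, 3.20°.
Largest gap = 348.54° ⇒ minimal covering band is its complement: 360° − 348.54° = 11.46°.
Band runs from +176.13° eastward to -172.41°, crossing the antimeridian.

11.46°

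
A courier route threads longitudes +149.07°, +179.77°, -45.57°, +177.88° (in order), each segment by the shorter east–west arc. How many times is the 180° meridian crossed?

2

Leg 1: +149.07° → +179.77°, shortest Δλ = 30.7° (east) — does not cross 180°.
Leg 2: +179.77° → -45.57°, shortest Δλ = 134.66° (east) — crosses 180°.
Leg 3: -45.57° → +177.88°, shortest Δλ = -136.55° (west) — crosses 180°.
Total crossings: 2.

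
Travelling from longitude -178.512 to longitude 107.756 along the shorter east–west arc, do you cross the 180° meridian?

Yes

Naïve |107.756 − -178.512| = 286.268° > 180°, so the shorter arc goes the other way round — across 180°.
Signed shortest Δλ = ((107.756 − -178.512 + 180) mod 360) − 180 = -73.732°.
Going west by 73.732° from -178.512° passes through 180° before reaching +107.756°.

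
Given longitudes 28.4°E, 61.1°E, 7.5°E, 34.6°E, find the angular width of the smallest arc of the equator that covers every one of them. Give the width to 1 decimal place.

Sort the longitudes: +7.5°, +28.4°, +34.6°, +61.1°.
Eastward gaps between consecutive values (wrapping around): 20.9°, 6.2°, 26.5°, 306.4°.
Largest gap = 306.4° ⇒ minimal covering band is its complement: 360° − 306.4° = 53.6°.
Band runs from +7.5° eastward to +61.1°.

53.6°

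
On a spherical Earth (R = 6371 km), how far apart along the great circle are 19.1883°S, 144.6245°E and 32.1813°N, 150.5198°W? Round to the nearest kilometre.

8954 km

Δλ = -150.5198 − 144.6245 = -295.1443°; wrapped into (−180°, 180°]: 64.8557°.
Δφ = 32.1813 − -19.1883 = 51.3696°.
a = sin²(Δφ/2) + cos φ₁ · cos φ₂ · sin²(Δλ/2) = 0.417705.
c = 2·atan2(√a, √(1−a)) = 1.40545 rad → d = 6371·c ≈ 8954.15 km.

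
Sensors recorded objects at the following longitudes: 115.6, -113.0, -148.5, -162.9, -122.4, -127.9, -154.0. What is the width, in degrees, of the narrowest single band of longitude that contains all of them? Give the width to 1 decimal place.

131.4°

Sort the longitudes: -162.9°, -154.0°, -148.5°, -127.9°, -122.4°, -113.0°, +115.6°.
Eastward gaps between consecutive values (wrapping around): 8.9°, 5.5°, 20.6°, 5.5°, 9.4°, 228.6°, 81.5°.
Largest gap = 228.6° ⇒ minimal covering band is its complement: 360° − 228.6° = 131.4°.
Band runs from +115.6° eastward to -113.0°, crossing the antimeridian.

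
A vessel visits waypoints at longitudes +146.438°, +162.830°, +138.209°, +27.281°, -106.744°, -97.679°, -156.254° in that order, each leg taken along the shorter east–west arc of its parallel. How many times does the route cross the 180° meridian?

Leg 1: +146.438° → +162.830°, shortest Δλ = 16.392° (east) — does not cross 180°.
Leg 2: +162.830° → +138.209°, shortest Δλ = -24.621° (west) — does not cross 180°.
Leg 3: +138.209° → +27.281°, shortest Δλ = -110.928° (west) — does not cross 180°.
Leg 4: +27.281° → -106.744°, shortest Δλ = -134.025° (west) — does not cross 180°.
Leg 5: -106.744° → -97.679°, shortest Δλ = 9.065° (east) — does not cross 180°.
Leg 6: -97.679° → -156.254°, shortest Δλ = -58.575° (west) — does not cross 180°.
Total crossings: 0.

0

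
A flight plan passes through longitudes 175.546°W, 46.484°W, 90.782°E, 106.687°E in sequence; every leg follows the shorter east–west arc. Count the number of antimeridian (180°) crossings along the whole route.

Leg 1: -175.546° → -46.484°, shortest Δλ = 129.062° (east) — does not cross 180°.
Leg 2: -46.484° → +90.782°, shortest Δλ = 137.266° (east) — does not cross 180°.
Leg 3: +90.782° → +106.687°, shortest Δλ = 15.905° (east) — does not cross 180°.
Total crossings: 0.

0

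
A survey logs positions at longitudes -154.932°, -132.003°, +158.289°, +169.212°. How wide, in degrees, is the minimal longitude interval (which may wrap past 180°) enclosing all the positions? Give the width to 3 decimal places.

69.708°

Sort the longitudes: -154.932°, -132.003°, +158.289°, +169.212°.
Eastward gaps between consecutive values (wrapping around): 22.929°, 290.292°, 10.923°, 35.856°.
Largest gap = 290.292° ⇒ minimal covering band is its complement: 360° − 290.292° = 69.708°.
Band runs from +158.289° eastward to -132.003°, crossing the antimeridian.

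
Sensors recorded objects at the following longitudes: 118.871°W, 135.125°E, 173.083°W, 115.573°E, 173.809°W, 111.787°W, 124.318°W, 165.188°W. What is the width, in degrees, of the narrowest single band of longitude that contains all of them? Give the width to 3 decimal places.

132.640°

Sort the longitudes: -173.809°, -173.083°, -165.188°, -124.318°, -118.871°, -111.787°, +115.573°, +135.125°.
Eastward gaps between consecutive values (wrapping around): 0.726°, 7.895°, 40.870°, 5.447°, 7.084°, 227.360°, 19.552°, 51.066°.
Largest gap = 227.360° ⇒ minimal covering band is its complement: 360° − 227.360° = 132.640°.
Band runs from +115.573° eastward to -111.787°, crossing the antimeridian.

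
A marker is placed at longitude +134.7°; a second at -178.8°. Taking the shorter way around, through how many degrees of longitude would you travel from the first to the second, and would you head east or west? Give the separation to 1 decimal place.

46.5° east

Raw difference: -178.8 − 134.7 = -313.5°.
Normalise into (−180°, 180°]: -313.5° + 360° = 46.5°.
Positive ⇒ the second point lies to the east; separation 46.5°.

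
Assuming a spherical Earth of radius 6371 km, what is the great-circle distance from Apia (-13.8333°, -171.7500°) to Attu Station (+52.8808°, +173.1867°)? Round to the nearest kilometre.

7557 km

Δλ = 173.1867 − -171.7500 = 344.9367°; wrapped into (−180°, 180°]: -15.0633°.
Δφ = 52.8808 − -13.8333 = 66.7141°.
a = sin²(Δφ/2) + cos φ₁ · cos φ₂ · sin²(Δλ/2) = 0.312407.
c = 2·atan2(√a, √(1−a)) = 1.18620 rad → d = 6371·c ≈ 7557.28 km.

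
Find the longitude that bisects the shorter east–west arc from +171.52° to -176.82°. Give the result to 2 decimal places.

+177.35°

Signed shortest Δλ from +171.52° to -176.82° is +11.66°.
Midpoint longitude = +171.52° + (+11.66°)/2 = +171.52° + 5.83° = +177.35°.
(The naïve average (+171.52 + -176.82)/2 = -2.65° is on the wrong side of the globe.)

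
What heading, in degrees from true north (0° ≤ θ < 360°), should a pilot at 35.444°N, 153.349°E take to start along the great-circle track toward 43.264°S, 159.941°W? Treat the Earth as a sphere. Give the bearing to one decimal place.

Δλ = -159.941 − 153.349 = -313.290°; wrapped into (−180°, 180°]: 46.710°.
θ = atan2( sin Δλ · cos φ₂ , cos φ₁ · sin φ₂ − sin φ₁ · cos φ₂ · cos Δλ )
  = atan2(0.53005, -0.84791) = 147.989° → normalised to [0°, 360°): 147.989°.

148.0°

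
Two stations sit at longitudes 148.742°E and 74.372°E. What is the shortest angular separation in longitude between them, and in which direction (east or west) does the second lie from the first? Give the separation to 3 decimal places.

Raw difference: 74.372 − 148.742 = -74.37°.
Normalise into (−180°, 180°]: -74.37° stays -74.37°.
Negative ⇒ the second point lies to the west; separation 74.370°.

74.370° west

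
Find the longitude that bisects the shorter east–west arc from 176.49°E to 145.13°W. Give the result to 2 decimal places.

Signed shortest Δλ from +176.49° to -145.13° is +38.38°.
Midpoint longitude = +176.49° + (+38.38°)/2 = +176.49° + 19.19° = +195.68°.
Normalise into (−180°, 180°]: -164.32°.
(The naïve average (+176.49 + -145.13)/2 = 15.68° is on the wrong side of the globe.)

164.32°W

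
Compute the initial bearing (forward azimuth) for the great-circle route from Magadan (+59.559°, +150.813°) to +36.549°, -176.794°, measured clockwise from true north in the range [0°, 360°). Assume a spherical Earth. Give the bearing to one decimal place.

123.3°

Δλ = -176.794 − 150.813 = -327.607°; wrapped into (−180°, 180°]: 32.393°.
θ = atan2( sin Δλ · cos φ₂ , cos φ₁ · sin φ₂ − sin φ₁ · cos φ₂ · cos Δλ )
  = atan2(0.43037, -0.28312) = 123.339° → normalised to [0°, 360°): 123.339°.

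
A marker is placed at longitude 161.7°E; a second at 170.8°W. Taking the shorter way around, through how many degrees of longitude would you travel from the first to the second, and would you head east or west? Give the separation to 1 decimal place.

Raw difference: -170.8 − 161.7 = -332.5°.
Normalise into (−180°, 180°]: -332.5° + 360° = 27.5°.
Positive ⇒ the second point lies to the east; separation 27.5°.

27.5° east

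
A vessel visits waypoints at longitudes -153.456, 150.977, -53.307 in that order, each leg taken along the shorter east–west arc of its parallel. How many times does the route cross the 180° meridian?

2

Leg 1: -153.456° → +150.977°, shortest Δλ = -55.567° (west) — crosses 180°.
Leg 2: +150.977° → -53.307°, shortest Δλ = 155.716° (east) — crosses 180°.
Total crossings: 2.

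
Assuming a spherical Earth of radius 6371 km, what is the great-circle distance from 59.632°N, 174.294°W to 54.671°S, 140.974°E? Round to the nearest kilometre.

13316 km

Δλ = 140.974 − -174.294 = 315.268°; wrapped into (−180°, 180°]: -44.732°.
Δφ = -54.671 − 59.632 = -114.303°.
a = sin²(Δφ/2) + cos φ₁ · cos φ₂ · sin²(Δλ/2) = 0.748112.
c = 2·atan2(√a, √(1−a)) = 2.09004 rad → d = 6371·c ≈ 13315.64 km.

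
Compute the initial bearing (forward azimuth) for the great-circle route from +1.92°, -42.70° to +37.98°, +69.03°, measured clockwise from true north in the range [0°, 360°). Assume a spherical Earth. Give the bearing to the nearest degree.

50°

Δλ = 69.03 − -42.70 = 111.73°.
θ = atan2( sin Δλ · cos φ₂ , cos φ₁ · sin φ₂ − sin φ₁ · cos φ₂ · cos Δλ )
  = atan2(0.73221, 0.62482) = 49.525° → normalised to [0°, 360°): 49.525°.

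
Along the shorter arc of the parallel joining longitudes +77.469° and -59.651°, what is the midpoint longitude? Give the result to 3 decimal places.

Signed shortest Δλ from +77.469° to -59.651° is -137.120°.
Midpoint longitude = +77.469° + (-137.120°)/2 = +77.469° − 68.560° = +8.909°.

+8.909°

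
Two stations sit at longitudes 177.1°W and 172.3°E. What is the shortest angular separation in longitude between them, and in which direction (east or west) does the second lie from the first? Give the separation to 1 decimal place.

10.6° west

Raw difference: 172.3 − -177.1 = 349.4°.
Normalise into (−180°, 180°]: 349.4° − 360° = -10.6°.
Negative ⇒ the second point lies to the west; separation 10.6°.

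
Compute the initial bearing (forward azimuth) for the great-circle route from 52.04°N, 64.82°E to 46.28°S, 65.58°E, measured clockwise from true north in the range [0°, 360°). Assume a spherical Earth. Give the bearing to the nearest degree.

179°

Δλ = 65.58 − 64.82 = 0.76°.
θ = atan2( sin Δλ · cos φ₂ , cos φ₁ · sin φ₂ − sin φ₁ · cos φ₂ · cos Δλ )
  = atan2(0.00917, -0.98943) = 179.469° → normalised to [0°, 360°): 179.469°.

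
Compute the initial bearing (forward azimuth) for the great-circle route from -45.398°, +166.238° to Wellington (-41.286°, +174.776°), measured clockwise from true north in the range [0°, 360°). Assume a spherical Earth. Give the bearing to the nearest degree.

59°

Δλ = 174.776 − 166.238 = 8.538°.
θ = atan2( sin Δλ · cos φ₂ , cos φ₁ · sin φ₂ − sin φ₁ · cos φ₂ · cos Δλ )
  = atan2(0.11156, 0.06578) = 59.476° → normalised to [0°, 360°): 59.476°.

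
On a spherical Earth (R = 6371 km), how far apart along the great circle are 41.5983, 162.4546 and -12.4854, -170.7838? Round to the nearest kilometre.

Δλ = -170.7838 − 162.4546 = -333.2384°; wrapped into (−180°, 180°]: 26.7616°.
Δφ = -12.4854 − 41.5983 = -54.0837°.
a = sin²(Δφ/2) + cos φ₁ · cos φ₂ · sin²(Δλ/2) = 0.245802.
c = 2·atan2(√a, √(1−a)) = 1.03747 rad → d = 6371·c ≈ 6609.75 km.

6610 km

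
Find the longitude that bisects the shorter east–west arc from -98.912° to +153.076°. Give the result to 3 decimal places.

Signed shortest Δλ from -98.912° to +153.076° is -108.012°.
Midpoint longitude = -98.912° + (-108.012°)/2 = -98.912° − 54.006° = -152.918°.
(The naïve average (-98.912 + +153.076)/2 = 27.082° is on the wrong side of the globe.)

-152.918°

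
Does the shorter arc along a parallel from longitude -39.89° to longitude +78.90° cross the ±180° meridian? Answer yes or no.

No

Signed shortest Δλ = ((78.90 − -39.89 + 180) mod 360) − 180 = 118.79°.
Going east by 118.79° from -39.89° reaches +78.90° without touching 180°.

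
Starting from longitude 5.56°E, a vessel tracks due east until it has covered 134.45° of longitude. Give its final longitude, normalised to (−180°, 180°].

Start at +5.56°; shift +134.45° → +140.01°.
+140.01° already lies in (−180°, 180°].

140.01°E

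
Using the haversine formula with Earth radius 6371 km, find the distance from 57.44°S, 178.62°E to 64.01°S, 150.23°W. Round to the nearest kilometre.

1821 km

Δλ = -150.23 − 178.62 = -328.85°; wrapped into (−180°, 180°]: 31.15°.
Δφ = -64.01 − -57.44 = -6.57°.
a = sin²(Δφ/2) + cos φ₁ · cos φ₂ · sin²(Δλ/2) = 0.020286.
c = 2·atan2(√a, √(1−a)) = 0.28583 rad → d = 6371·c ≈ 1821.01 km.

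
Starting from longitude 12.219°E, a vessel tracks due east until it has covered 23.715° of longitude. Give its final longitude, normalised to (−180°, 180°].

35.934°E

Start at +12.219°; shift +23.715° → +35.934°.
+35.934° already lies in (−180°, 180°].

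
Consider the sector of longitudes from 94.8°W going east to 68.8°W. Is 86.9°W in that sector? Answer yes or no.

Band width going east from -94.8° to -68.8°: ((-68.8 − -94.8) mod 360) = 26.0°.
Offset of -86.9° east of the west edge: ((-86.9 − -94.8) mod 360) = 7.9°.
7.9° ≤ 26.0° ⇒ inside.

Yes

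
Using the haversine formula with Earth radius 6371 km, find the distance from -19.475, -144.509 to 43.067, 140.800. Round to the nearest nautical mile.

Δλ = 140.800 − -144.509 = 285.309°; wrapped into (−180°, 180°]: -74.691°.
Δφ = 43.067 − -19.475 = 62.542°.
a = sin²(Δφ/2) + cos φ₁ · cos φ₂ · sin²(Δλ/2) = 0.522906.
c = 2·atan2(√a, √(1−a)) = 1.61662 rad → d = 6371·c ≈ 10299.51 km ≈ 5561.29 nmi.

5561 nmi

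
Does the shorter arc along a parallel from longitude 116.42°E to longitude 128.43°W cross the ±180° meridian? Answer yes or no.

Naïve |-128.43 − 116.42| = 244.85° > 180°, so the shorter arc goes the other way round — across 180°.
Signed shortest Δλ = ((-128.43 − 116.42 + 180) mod 360) − 180 = 115.15°.
Going east by 115.15° from +116.42° passes through 180° before reaching -128.43°.

Yes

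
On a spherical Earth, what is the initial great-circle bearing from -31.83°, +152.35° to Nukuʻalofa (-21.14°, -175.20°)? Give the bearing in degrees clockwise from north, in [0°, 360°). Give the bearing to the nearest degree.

78°

Δλ = -175.20 − 152.35 = -327.55°; wrapped into (−180°, 180°]: 32.45°.
θ = atan2( sin Δλ · cos φ₂ , cos φ₁ · sin φ₂ − sin φ₁ · cos φ₂ · cos Δλ )
  = atan2(0.50045, 0.10869) = 77.747° → normalised to [0°, 360°): 77.747°.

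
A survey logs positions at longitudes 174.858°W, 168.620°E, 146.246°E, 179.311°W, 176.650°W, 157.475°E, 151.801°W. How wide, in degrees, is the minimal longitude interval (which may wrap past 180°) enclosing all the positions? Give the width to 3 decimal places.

Sort the longitudes: -179.311°, -176.650°, -174.858°, -151.801°, +146.246°, +157.475°, +168.620°.
Eastward gaps between consecutive values (wrapping around): 2.661°, 1.792°, 23.057°, 298.047°, 11.229°, 11.145°, 12.069°.
Largest gap = 298.047° ⇒ minimal covering band is its complement: 360° − 298.047° = 61.953°.
Band runs from +146.246° eastward to -151.801°, crossing the antimeridian.

61.953°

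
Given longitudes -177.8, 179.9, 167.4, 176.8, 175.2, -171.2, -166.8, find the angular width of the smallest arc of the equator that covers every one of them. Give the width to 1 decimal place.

25.8°

Sort the longitudes: -177.8°, -171.2°, -166.8°, +167.4°, +175.2°, +176.8°, +179.9°.
Eastward gaps between consecutive values (wrapping around): 6.6°, 4.4°, 334.2°, 7.8°, 1.6°, 3.1°, 2.3°.
Largest gap = 334.2° ⇒ minimal covering band is its complement: 360° − 334.2° = 25.8°.
Band runs from +167.4° eastward to -166.8°, crossing the antimeridian.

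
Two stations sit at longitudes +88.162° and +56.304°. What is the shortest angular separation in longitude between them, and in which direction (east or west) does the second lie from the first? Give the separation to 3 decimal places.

Raw difference: 56.304 − 88.162 = -31.858°.
Normalise into (−180°, 180°]: -31.858° stays -31.858°.
Negative ⇒ the second point lies to the west; separation 31.858°.

31.858° west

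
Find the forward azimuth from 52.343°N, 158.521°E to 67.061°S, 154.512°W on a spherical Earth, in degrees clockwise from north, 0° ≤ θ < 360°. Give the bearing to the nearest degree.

Δλ = -154.512 − 158.521 = -313.033°; wrapped into (−180°, 180°]: 46.967°.
θ = atan2( sin Δλ · cos φ₂ , cos φ₁ · sin φ₂ − sin φ₁ · cos φ₂ · cos Δλ )
  = atan2(0.28489, -0.77319) = 159.773° → normalised to [0°, 360°): 159.773°.

160°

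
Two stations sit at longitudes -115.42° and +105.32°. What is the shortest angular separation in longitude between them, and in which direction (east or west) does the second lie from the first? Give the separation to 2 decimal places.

Raw difference: 105.32 − -115.42 = 220.74°.
Normalise into (−180°, 180°]: 220.74° − 360° = -139.26°.
Negative ⇒ the second point lies to the west; separation 139.26°.

139.26° west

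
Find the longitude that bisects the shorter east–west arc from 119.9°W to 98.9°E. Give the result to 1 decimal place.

Signed shortest Δλ from -119.9° to +98.9° is -141.2°.
Midpoint longitude = -119.9° + (-141.2°)/2 = -119.9° − 70.6° = -190.5°.
Normalise into (−180°, 180°]: +169.5°.
(The naïve average (-119.9 + +98.9)/2 = -10.5° is on the wrong side of the globe.)

169.5°E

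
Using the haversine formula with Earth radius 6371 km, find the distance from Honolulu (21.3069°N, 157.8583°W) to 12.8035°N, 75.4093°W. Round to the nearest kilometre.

Δλ = -75.4093 − -157.8583 = 82.4490°.
Δφ = 12.8035 − 21.3069 = -8.5034°.
a = sin²(Δφ/2) + cos φ₁ · cos φ₂ · sin²(Δλ/2) = 0.400047.
c = 2·atan2(√a, √(1−a)) = 1.36953 rad → d = 6371·c ≈ 8725.30 km.

8725 km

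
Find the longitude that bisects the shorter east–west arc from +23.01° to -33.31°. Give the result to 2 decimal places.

Signed shortest Δλ from +23.01° to -33.31° is -56.32°.
Midpoint longitude = +23.01° + (-56.32°)/2 = +23.01° − 28.16° = -5.15°.

-5.15°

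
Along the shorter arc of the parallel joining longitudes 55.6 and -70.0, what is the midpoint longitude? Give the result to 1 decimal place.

-7.2°

Signed shortest Δλ from +55.6° to -70.0° is -125.6°.
Midpoint longitude = +55.6° + (-125.6°)/2 = +55.6° − 62.8° = -7.2°.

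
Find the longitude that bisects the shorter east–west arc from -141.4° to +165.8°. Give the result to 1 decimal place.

-167.8°

Signed shortest Δλ from -141.4° to +165.8° is -52.8°.
Midpoint longitude = -141.4° + (-52.8°)/2 = -141.4° − 26.4° = -167.8°.
(The naïve average (-141.4 + +165.8)/2 = 12.2° is on the wrong side of the globe.)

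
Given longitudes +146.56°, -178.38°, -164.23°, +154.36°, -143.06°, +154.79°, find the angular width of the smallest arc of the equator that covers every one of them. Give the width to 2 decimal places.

Sort the longitudes: -178.38°, -164.23°, -143.06°, +146.56°, +154.36°, +154.79°.
Eastward gaps between consecutive values (wrapping around): 14.15°, 21.17°, 289.62°, 7.80°, 0.43°, 26.83°.
Largest gap = 289.62° ⇒ minimal covering band is its complement: 360° − 289.62° = 70.38°.
Band runs from +146.56° eastward to -143.06°, crossing the antimeridian.

70.38°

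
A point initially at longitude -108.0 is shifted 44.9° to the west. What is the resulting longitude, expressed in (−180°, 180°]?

-152.9°

Start at -108.0°; shift −44.9° → -152.9°.
-152.9° already lies in (−180°, 180°].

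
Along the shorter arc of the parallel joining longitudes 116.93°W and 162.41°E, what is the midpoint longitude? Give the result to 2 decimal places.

157.26°W

Signed shortest Δλ from -116.93° to +162.41° is -80.66°.
Midpoint longitude = -116.93° + (-80.66°)/2 = -116.93° − 40.33° = -157.26°.
(The naïve average (-116.93 + +162.41)/2 = 22.74° is on the wrong side of the globe.)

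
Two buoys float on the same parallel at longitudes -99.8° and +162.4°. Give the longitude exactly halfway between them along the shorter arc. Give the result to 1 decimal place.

-148.7°

Signed shortest Δλ from -99.8° to +162.4° is -97.8°.
Midpoint longitude = -99.8° + (-97.8°)/2 = -99.8° − 48.9° = -148.7°.
(The naïve average (-99.8 + +162.4)/2 = 31.3° is on the wrong side of the globe.)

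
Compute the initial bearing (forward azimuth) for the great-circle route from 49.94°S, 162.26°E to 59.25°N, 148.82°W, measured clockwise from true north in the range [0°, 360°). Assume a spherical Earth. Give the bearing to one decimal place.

Δλ = -148.82 − 162.26 = -311.08°; wrapped into (−180°, 180°]: 48.92°.
θ = atan2( sin Δλ · cos φ₂ , cos φ₁ · sin φ₂ − sin φ₁ · cos φ₂ · cos Δλ )
  = atan2(0.38541, 0.81025) = 25.439° → normalised to [0°, 360°): 25.439°.

25.4°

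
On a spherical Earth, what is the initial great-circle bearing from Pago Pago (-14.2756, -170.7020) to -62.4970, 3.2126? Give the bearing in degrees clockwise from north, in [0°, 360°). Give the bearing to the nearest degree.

Δλ = 3.2126 − -170.7020 = 173.9146°.
θ = atan2( sin Δλ · cos φ₂ , cos φ₁ · sin φ₂ − sin φ₁ · cos φ₂ · cos Δλ )
  = atan2(0.04896, -0.97283) = 177.119° → normalised to [0°, 360°): 177.119°.

177°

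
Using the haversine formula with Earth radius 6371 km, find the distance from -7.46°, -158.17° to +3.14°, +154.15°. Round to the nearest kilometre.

5420 km

Δλ = 154.15 − -158.17 = 312.32°; wrapped into (−180°, 180°]: -47.68°.
Δφ = 3.14 − -7.46 = 10.60°.
a = sin²(Δφ/2) + cos φ₁ · cos φ₂ · sin²(Δλ/2) = 0.170271.
c = 2·atan2(√a, √(1−a)) = 0.85070 rad → d = 6371·c ≈ 5419.80 km.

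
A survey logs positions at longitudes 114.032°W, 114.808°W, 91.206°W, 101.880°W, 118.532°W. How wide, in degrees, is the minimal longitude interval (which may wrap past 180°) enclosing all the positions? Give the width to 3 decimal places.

Sort the longitudes: -118.532°, -114.808°, -114.032°, -101.880°, -91.206°.
Eastward gaps between consecutive values (wrapping around): 3.724°, 0.776°, 12.152°, 10.674°, 332.674°.
Largest gap = 332.674° ⇒ minimal covering band is its complement: 360° − 332.674° = 27.326°.
Band runs from -118.532° eastward to -91.206°.

27.326°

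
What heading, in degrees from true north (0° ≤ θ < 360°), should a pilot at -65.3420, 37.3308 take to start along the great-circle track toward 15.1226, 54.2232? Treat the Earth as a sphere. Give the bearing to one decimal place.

16.5°

Δλ = 54.2232 − 37.3308 = 16.8924°.
θ = atan2( sin Δλ · cos φ₂ , cos φ₁ · sin φ₂ − sin φ₁ · cos φ₂ · cos Δλ )
  = atan2(0.28051, 0.94833) = 16.478° → normalised to [0°, 360°): 16.478°.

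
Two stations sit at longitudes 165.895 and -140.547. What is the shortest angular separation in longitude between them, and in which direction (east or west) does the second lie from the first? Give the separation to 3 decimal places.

53.558° east

Raw difference: -140.547 − 165.895 = -306.442°.
Normalise into (−180°, 180°]: -306.442° + 360° = 53.558°.
Positive ⇒ the second point lies to the east; separation 53.558°.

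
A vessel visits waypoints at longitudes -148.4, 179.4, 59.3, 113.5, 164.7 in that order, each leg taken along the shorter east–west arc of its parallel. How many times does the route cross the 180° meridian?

1

Leg 1: -148.4° → +179.4°, shortest Δλ = -32.2° (west) — crosses 180°.
Leg 2: +179.4° → +59.3°, shortest Δλ = -120.1° (west) — does not cross 180°.
Leg 3: +59.3° → +113.5°, shortest Δλ = 54.2° (east) — does not cross 180°.
Leg 4: +113.5° → +164.7°, shortest Δλ = 51.2° (east) — does not cross 180°.
Total crossings: 1.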